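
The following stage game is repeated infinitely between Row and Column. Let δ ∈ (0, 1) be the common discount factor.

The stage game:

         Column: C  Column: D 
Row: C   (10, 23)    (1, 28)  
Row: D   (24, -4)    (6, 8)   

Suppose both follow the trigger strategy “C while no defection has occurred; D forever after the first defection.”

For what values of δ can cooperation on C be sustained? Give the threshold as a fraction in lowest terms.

7/9

For Row: deviation gain 24−10 = 14, per-period punishment loss 10−6 = 4. IC gives δ ≥ 14/18 = 7/9.
For Column: gain 5, loss 15 per period, so δ ≥ 5/20 = 1/4.
The tighter constraint is Row's, so cooperation needs δ ≥ 7/9.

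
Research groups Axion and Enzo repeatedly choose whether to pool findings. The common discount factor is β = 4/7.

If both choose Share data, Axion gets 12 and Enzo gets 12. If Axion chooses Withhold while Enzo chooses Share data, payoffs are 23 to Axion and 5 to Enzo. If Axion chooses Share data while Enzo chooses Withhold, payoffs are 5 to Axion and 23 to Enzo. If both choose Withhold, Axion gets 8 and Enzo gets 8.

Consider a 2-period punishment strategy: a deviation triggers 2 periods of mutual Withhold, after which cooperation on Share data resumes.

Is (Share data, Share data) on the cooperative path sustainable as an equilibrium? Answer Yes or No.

IC: β+…+β^2 ≥ (23−12)/(12−8) = 11/4.
At β = 4/7: partial sum = 0.8980 < 2.7500. Cooperation not sustainable.

No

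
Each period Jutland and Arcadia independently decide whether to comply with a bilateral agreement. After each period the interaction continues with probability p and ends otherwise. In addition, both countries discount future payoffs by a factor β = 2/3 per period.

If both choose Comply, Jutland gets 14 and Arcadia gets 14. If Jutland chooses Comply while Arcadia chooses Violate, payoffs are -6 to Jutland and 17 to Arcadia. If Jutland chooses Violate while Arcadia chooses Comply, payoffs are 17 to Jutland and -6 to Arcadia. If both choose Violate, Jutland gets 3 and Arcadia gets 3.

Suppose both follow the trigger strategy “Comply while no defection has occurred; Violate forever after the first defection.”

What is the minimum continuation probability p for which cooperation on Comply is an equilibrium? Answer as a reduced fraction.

Expected continuation weight on next period's payoff is β·p = 2/3·p, which plays the role of the discount factor.
Cooperation requires 2/3·p ≥ (17−14)/(17−3) = 3/14, hence p ≥ 9/28.

9/28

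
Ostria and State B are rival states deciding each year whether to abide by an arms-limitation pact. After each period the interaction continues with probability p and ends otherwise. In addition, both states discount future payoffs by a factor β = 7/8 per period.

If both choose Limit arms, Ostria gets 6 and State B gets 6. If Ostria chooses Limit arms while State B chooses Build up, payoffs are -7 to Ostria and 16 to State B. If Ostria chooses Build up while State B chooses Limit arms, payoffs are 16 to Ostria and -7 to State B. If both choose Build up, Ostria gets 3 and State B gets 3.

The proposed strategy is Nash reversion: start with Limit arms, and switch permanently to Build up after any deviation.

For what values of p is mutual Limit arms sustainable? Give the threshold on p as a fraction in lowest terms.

80/91

With continuation probability p and discount β, the effective per-period discount factor is βp.
Grim-trigger IC: βp ≥ (16−6)/(16−3) = 10/13.
So p ≥ (10/13)/(7/8) = 80/91.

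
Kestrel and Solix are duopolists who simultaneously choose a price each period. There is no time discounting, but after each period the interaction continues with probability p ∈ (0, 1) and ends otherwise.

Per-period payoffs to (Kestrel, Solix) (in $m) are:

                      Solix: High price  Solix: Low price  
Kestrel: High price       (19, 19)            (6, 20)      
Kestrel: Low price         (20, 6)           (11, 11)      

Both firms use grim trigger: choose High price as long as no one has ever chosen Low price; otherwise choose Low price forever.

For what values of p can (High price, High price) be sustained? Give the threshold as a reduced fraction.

1/9

Expected cooperation value is 19 + p·19 + p²·19 + … = 19/(1−p); deviation gives 20 + p·11/(1−p).
19 ≥ 20(1−p) + 11p ⇒ 9p ≥ 1 ⇒ p ≥ 1/9.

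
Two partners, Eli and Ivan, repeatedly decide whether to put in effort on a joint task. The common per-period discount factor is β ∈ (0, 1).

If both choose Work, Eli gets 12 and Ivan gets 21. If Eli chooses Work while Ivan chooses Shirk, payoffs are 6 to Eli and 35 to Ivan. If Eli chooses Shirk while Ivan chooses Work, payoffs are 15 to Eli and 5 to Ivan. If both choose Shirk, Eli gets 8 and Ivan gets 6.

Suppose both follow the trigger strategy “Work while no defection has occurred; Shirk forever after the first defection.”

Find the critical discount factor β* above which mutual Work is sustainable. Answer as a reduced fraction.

14/29

For Eli: deviation gain 15−12 = 3, per-period punishment loss 12−8 = 4. IC gives β ≥ 3/7.
For Ivan: gain 14, loss 15 per period, so β ≥ 14/29.
The tighter constraint is Ivan's, so cooperation needs β ≥ 14/29.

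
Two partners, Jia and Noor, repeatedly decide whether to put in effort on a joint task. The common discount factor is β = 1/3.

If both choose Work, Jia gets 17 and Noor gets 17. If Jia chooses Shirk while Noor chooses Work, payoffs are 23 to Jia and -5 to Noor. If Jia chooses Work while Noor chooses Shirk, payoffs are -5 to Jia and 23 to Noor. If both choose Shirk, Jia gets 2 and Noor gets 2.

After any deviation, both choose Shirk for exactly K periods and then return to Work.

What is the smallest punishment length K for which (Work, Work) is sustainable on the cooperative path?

2

Need Σ_{k=1}^{K} β^k ≥ (23−17)/(17−2) = 0.4000 at β = 1/3.
At K = 1 the sum is 0.3333 < 0.4000; at K = 2 it is 0.4444 ≥ 0.4000.
So the minimum punishment length is K = 2.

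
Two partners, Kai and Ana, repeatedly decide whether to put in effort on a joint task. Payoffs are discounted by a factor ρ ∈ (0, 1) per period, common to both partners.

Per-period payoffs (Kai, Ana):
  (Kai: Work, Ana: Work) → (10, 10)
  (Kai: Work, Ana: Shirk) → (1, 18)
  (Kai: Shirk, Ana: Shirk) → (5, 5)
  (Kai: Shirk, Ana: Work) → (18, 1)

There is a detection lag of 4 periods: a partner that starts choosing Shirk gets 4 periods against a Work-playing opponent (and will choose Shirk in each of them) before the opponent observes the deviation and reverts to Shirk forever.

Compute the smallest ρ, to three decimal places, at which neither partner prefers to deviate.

Deviating for the 4 undetected periods gains 18−10 = 8 per period over cooperation, then loses 10−5 = 5 per period forever once punishment starts.
Gain: 8(1 + ρ + … + ρ^3); loss: 5·ρ^4/(1−ρ).
No profitable deviation ⇔ 8(1−ρ^4) ≤ 5·ρ^4, i.e. ρ^4 ≥ 8/(8+5) = 8/13.
Hence ρ ≥ (8/13)^(1/4) ≈ 0.886.

0.886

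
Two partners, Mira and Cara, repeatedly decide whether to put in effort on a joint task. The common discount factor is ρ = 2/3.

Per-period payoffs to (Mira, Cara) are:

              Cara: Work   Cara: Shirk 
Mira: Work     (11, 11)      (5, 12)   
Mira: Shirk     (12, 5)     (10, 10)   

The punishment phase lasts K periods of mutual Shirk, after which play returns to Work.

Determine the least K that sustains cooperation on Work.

2

Need Σ_{k=1}^{K} ρ^k ≥ (12−11)/(11−10) = 1.0000 at ρ = 2/3.
At K = 1 the sum is 0.6667 < 1.0000; at K = 2 it is 1.1111 ≥ 1.0000.
So the minimum punishment length is K = 2.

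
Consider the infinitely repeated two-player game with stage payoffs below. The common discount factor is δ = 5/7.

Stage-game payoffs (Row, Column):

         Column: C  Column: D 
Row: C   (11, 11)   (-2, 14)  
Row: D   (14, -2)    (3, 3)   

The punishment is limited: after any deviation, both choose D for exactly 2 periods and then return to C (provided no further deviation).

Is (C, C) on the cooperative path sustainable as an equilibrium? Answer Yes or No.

Comparing payoff streams over the 3 periods until play realigns: cooperate → 11(1+δ+…+δ^2); deviate → 14 + 3(δ+…+δ^2).
Cooperation is sustained iff (11−3)(δ+…+δ^2) ≥ 14−11.
δ+…+δ^2 = 5/7·(1−(5/7)^2)/(1−5/7) = 1.2245, and (14−11)/(11−3) = 0.3750.
1.2245 ≥ 0.3750, so cooperation is sustainable.

Yes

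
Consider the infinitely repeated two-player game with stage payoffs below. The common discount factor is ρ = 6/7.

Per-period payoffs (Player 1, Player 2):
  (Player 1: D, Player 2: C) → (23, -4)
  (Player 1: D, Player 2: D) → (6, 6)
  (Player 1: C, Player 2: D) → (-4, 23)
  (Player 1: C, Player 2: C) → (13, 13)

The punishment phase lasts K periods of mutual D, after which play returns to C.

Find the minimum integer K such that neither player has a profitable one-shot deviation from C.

2

Need Σ_{k=1}^{K} ρ^k ≥ (23−13)/(13−6) = 1.4286 at ρ = 6/7.
At K = 1 the sum is 0.8571 < 1.4286; at K = 2 it is 1.5918 ≥ 1.4286.
So the minimum punishment length is K = 2.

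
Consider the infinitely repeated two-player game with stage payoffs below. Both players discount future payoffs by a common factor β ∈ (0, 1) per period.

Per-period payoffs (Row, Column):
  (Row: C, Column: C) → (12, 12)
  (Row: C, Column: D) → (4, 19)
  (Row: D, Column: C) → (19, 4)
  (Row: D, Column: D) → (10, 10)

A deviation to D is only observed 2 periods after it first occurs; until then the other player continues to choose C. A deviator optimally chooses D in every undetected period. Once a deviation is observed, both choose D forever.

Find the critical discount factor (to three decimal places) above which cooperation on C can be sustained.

A deviator earns 19 for 2 periods, then 10 forever; cooperating earns 12 forever. Multiplying the IC by (1−β):
12 ≥ 19(1−β^2) + 10β^2, so 9·β^2 ≥ 7 and β^2 ≥ 7/9.
β ≥ (7/9)^(1/2) ≈ 0.882.

0.882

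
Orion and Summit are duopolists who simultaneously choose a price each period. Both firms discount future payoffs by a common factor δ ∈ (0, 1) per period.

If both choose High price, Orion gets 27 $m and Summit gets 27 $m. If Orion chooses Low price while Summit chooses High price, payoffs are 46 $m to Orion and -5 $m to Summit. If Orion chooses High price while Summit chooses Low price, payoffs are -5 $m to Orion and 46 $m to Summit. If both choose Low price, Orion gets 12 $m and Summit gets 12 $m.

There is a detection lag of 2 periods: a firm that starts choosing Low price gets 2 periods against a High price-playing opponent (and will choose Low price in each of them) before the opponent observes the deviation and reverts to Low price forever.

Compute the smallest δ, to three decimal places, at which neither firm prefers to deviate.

Deviating for the 2 undetected periods gains 46−27 = 19 per period over cooperation, then loses 27−12 = 15 per period forever once punishment starts.
Gain: 19(1 + δ + … + δ^1); loss: 15·δ^2/(1−δ).
No profitable deviation ⇔ 19(1−δ^2) ≤ 15·δ^2, i.e. δ^2 ≥ 19/(19+15) = 19/34.
Hence δ ≥ (19/34)^(1/2) ≈ 0.748.

0.748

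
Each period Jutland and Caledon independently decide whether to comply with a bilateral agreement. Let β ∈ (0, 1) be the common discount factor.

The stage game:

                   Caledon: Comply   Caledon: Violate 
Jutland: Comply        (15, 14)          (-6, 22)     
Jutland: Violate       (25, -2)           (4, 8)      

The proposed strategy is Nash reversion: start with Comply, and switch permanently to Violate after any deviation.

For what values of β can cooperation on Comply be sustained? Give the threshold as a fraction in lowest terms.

4/7

For Jutland: deviation gain 25−15 = 10, per-period punishment loss 15−4 = 11. IC gives β ≥ 10/21.
For Caledon: gain 8, loss 6 per period, so β ≥ 8/14 = 4/7.
The tighter constraint is Caledon's, so cooperation needs β ≥ 4/7.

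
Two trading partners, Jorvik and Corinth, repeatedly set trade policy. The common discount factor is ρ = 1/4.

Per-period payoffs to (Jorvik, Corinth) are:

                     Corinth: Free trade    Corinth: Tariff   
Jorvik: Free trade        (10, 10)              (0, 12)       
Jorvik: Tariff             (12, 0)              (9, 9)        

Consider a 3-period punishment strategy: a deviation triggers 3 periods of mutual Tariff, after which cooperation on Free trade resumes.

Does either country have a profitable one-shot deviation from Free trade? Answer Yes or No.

Comparing payoff streams over the 4 periods until play realigns: cooperate → 10(1+ρ+…+ρ^3); deviate → 12 + 9(ρ+…+ρ^3).
Cooperation is sustained iff (10−9)(ρ+…+ρ^3) ≥ 12−10.
ρ+…+ρ^3 = 1/4·(1−(1/4)^3)/(1−1/4) = 0.3281, and (12−10)/(10−9) = 2.0000.
0.3281 < 2.0000, so cooperation is not sustainable.

Yes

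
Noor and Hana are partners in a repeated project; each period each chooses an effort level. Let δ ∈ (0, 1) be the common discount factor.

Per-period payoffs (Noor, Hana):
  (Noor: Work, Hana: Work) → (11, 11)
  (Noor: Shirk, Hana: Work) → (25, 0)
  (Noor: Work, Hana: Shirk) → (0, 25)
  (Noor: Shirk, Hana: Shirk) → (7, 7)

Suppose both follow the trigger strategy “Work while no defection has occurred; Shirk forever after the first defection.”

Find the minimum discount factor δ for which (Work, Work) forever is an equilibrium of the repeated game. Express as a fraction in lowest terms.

7/9

Cooperation forever yields 11 each period: 11/(1−δ).
Deviating yields 25 once, then 7 forever: 25 + 7δ/(1−δ).
No profitable deviation requires 11/(1−δ) ≥ 25 + 7δ/(1−δ).
Multiplying by (1−δ): 11 ≥ 25(1−δ) + 7δ = 25 − 18δ.
So 18δ ≥ 14, i.e. δ ≥ 14/18 = 7/9.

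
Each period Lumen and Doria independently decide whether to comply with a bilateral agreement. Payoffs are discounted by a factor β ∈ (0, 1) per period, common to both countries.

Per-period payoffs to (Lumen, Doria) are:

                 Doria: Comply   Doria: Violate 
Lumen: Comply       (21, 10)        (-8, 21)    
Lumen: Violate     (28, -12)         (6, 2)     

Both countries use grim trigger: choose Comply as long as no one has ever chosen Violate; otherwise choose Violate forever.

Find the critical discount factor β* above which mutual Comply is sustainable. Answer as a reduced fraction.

Lumen's threshold: (28−21)/(28−6) = 7/22.
Doria's threshold: (21−10)/(21−2) = 11/19.
7/22 < 11/19, so Doria binds and β* = 11/19.

11/19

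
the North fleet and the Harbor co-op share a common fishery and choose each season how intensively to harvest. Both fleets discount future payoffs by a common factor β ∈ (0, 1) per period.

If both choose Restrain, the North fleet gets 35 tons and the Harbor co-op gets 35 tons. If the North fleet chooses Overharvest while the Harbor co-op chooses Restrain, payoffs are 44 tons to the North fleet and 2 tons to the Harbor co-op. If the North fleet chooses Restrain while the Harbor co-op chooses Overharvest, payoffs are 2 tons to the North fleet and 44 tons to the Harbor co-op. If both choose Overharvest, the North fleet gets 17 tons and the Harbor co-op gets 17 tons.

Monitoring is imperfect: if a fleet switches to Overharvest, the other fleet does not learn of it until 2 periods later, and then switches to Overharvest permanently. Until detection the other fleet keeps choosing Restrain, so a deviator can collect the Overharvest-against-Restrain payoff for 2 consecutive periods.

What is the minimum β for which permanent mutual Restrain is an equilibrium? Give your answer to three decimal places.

The best deviation is to choose Overharvest for all 2 undetected periods, earning 44 each, then 17 forever once detected.
Deviation value: 44(1−β^2)/(1−β) + 17β^2/(1−β); cooperation value: 35/(1−β).
IC: 35 ≥ 44(1−β^2) + 17β^2 = 44 − 27β^2.
So β^2 ≥ 9/27 = 1/3, giving β ≥ (1/3)^(1/2) ≈ 0.577.

0.577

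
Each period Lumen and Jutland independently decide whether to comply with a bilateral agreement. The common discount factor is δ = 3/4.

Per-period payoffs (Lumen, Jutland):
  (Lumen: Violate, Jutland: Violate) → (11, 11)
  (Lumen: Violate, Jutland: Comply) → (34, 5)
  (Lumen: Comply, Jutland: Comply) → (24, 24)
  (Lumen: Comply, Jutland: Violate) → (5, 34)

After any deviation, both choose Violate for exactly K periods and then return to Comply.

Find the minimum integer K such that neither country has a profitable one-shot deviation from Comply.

2

IC: δ(1−δ^K)/(1−δ) ≥ (34−24)/(24−11) = 10/13.
With δ = 3/4: need 1 − δ^K ≥ 10/13·(1−3/4)/(3/4), i.e. δ^K ≤ 0.7436.
Since (3/4)^1 = 0.7500 and (3/4)^2 = 0.5625, the smallest such K is 2.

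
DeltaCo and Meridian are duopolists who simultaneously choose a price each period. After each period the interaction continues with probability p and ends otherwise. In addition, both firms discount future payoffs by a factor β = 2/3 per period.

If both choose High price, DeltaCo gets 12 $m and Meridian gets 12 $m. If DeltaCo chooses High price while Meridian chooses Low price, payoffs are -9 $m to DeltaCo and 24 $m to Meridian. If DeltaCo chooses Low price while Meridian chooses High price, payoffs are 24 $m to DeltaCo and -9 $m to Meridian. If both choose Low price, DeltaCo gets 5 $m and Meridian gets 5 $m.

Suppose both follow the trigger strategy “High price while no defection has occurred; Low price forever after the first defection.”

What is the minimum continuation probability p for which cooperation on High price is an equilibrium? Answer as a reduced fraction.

With continuation probability p and discount β, the effective per-period discount factor is βp.
Grim-trigger IC: βp ≥ (24−12)/(24−5) = 12/19.
So p ≥ (12/19)/(2/3) = 18/19.

18/19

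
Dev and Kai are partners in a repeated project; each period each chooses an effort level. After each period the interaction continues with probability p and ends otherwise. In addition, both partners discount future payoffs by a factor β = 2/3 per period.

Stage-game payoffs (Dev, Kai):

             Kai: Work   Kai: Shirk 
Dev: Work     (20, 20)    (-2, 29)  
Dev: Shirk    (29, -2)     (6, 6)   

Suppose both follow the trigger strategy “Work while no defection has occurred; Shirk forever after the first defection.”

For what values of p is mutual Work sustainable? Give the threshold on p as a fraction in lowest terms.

With continuation probability p and discount β, the effective per-period discount factor is βp.
Grim-trigger IC: βp ≥ (29−20)/(29−6) = 9/23.
So p ≥ (9/23)/(2/3) = 27/46.

27/46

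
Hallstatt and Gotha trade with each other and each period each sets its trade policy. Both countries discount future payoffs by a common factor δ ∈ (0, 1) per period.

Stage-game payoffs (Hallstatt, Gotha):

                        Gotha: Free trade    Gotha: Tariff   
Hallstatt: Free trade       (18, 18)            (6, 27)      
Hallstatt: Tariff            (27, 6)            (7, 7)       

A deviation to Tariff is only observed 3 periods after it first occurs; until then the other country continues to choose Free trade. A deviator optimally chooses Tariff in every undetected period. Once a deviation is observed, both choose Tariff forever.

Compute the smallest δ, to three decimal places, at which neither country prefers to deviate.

0.766

The best deviation is to choose Tariff for all 3 undetected periods, earning 27 each, then 7 forever once detected.
Deviation value: 27(1−δ^3)/(1−δ) + 7δ^3/(1−δ); cooperation value: 18/(1−δ).
IC: 18 ≥ 27(1−δ^3) + 7δ^3 = 27 − 20δ^3.
So δ^3 ≥ 9/20, giving δ ≥ (9/20)^(1/3) ≈ 0.766.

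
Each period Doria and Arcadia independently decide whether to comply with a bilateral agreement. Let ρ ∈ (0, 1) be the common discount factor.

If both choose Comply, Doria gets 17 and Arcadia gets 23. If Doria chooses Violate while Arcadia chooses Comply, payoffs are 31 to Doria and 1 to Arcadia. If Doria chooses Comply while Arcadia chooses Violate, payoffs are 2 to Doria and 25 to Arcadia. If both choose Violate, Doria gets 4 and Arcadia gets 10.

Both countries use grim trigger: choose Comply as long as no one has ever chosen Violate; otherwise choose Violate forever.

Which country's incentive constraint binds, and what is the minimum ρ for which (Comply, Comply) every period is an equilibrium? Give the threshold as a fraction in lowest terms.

Doria: cooperation gives 17 each period; deviation gives 31 once then 4 forever.
  17/(1−ρ) ≥ 31 + 4ρ/(1−ρ) ⇒ ρ ≥ 14/27.
Arcadia: cooperation gives 23 each period; deviation gives 25 once then 10 forever.
  ρ ≥ 2/15.
Both must hold, so the binding constraint is Doria's: ρ ≥ 14/27.

Doria; ρ ≥ 14/27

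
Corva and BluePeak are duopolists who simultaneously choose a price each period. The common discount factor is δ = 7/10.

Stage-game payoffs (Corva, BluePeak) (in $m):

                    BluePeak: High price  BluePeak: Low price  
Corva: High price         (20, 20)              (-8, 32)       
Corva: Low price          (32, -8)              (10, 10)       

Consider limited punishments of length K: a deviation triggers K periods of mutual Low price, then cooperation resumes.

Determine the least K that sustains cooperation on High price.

3

Need Σ_{k=1}^{K} δ^k ≥ (32−20)/(20−10) = 1.2000 at δ = 7/10.
At K = 2 the sum is 1.1900 < 1.2000; at K = 3 it is 1.5330 ≥ 1.2000.
So the minimum punishment length is K = 3.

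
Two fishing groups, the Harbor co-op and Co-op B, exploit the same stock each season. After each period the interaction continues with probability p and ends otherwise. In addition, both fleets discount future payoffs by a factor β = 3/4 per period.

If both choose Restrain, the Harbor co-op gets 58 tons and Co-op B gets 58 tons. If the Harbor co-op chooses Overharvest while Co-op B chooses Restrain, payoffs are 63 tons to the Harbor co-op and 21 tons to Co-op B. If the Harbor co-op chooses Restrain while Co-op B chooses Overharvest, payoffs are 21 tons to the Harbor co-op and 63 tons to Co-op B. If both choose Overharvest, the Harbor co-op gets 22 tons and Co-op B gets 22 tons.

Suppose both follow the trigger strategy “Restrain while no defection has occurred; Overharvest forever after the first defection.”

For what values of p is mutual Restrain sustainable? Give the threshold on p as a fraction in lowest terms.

20/123

Expected continuation weight on next period's payoff is β·p = 3/4·p, which plays the role of the discount factor.
Cooperation requires 3/4·p ≥ (63−58)/(63−22) = 5/41, hence p ≥ 20/123.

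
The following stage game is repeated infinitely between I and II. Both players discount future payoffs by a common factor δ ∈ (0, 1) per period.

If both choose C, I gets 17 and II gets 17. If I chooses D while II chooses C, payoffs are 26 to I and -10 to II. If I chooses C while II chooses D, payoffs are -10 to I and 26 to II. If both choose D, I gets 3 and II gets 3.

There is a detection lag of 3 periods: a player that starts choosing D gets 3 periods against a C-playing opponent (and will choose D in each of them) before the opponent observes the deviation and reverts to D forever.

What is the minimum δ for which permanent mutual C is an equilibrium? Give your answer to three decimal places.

0.731

The best deviation is to choose D for all 3 undetected periods, earning 26 each, then 3 forever once detected.
Deviation value: 26(1−δ^3)/(1−δ) + 3δ^3/(1−δ); cooperation value: 17/(1−δ).
IC: 17 ≥ 26(1−δ^3) + 3δ^3 = 26 − 23δ^3.
So δ^3 ≥ 9/23, giving δ ≥ (9/23)^(1/3) ≈ 0.731.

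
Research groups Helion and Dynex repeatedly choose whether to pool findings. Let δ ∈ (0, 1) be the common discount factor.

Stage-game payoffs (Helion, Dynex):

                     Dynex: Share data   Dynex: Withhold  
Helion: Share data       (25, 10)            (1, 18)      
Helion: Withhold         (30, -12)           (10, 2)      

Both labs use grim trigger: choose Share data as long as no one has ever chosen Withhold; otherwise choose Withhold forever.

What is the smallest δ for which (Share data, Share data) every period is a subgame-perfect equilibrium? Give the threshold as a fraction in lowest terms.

Helion's threshold: (30−25)/(30−10) = 1/4.
Dynex's threshold: (18−10)/(18−2) = 1/2.
1/4 < 1/2, so Dynex binds and δ* = 1/2.

1/2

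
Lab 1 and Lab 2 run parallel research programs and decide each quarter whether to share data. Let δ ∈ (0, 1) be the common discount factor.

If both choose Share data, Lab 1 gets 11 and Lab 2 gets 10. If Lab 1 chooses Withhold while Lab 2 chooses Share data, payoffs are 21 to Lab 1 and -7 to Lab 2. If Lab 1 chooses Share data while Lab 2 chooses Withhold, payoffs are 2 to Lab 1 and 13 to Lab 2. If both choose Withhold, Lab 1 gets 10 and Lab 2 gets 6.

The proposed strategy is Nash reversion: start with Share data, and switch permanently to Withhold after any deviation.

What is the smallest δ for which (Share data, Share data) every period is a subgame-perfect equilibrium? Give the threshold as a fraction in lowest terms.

10/11

For Lab 1: deviation gain 21−11 = 10, per-period punishment loss 11−10 = 1. IC gives δ ≥ 10/11.
For Lab 2: gain 3, loss 4 per period, so δ ≥ 3/7.
The tighter constraint is Lab 1's, so cooperation needs δ ≥ 10/11.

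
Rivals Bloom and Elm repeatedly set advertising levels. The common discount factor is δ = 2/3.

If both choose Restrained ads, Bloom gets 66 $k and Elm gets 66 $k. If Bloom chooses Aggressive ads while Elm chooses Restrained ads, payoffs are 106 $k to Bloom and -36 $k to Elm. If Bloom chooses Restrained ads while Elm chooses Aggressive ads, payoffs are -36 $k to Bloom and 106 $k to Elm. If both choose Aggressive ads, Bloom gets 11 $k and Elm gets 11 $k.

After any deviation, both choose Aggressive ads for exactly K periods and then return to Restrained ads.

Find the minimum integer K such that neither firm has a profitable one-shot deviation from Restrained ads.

No profitable deviation requires (66−11)(δ+…+δ^K) ≥ 106−66, i.e. δ+…+δ^K ≥ 8/11 ≈ 0.7273.
With δ = 2/3, the partial sums are K=1: 0.6667, K=2: 1.1111.
K = 2 is the first length at which the sum reaches 0.7273.

2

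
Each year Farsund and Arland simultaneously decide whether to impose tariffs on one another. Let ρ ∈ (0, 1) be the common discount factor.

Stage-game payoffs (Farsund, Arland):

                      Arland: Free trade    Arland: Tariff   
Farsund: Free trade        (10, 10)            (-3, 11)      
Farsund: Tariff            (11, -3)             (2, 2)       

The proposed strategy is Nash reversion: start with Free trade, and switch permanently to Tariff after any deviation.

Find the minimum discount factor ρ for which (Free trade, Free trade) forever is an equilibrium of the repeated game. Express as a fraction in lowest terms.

10/(1−ρ) ≥ 11 + 2ρ/(1−ρ)
10 ≥ 11 − 9ρ
ρ ≥ 1/9.

1/9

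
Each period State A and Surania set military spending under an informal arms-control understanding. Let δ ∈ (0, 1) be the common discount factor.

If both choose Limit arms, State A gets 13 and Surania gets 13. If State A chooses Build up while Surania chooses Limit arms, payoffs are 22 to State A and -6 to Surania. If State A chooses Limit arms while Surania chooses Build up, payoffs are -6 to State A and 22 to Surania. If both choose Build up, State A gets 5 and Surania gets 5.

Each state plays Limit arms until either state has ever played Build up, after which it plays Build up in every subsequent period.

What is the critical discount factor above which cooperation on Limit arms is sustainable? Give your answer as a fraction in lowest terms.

9/17

13/(1−δ) ≥ 22 + 5δ/(1−δ)
13 ≥ 22 − 17δ
δ ≥ 9/17.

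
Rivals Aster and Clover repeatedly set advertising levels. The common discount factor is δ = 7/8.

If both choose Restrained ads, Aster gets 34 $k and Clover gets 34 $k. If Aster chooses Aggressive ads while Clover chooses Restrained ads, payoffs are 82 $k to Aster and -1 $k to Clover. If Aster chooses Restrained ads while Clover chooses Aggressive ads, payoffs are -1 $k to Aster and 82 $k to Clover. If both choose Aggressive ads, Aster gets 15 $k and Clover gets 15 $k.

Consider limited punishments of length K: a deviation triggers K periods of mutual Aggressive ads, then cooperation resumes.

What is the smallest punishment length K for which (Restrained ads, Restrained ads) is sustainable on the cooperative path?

IC: δ(1−δ^K)/(1−δ) ≥ (82−34)/(34−15) = 48/19.
With δ = 7/8: need 1 − δ^K ≥ 48/19·(1−7/8)/(7/8), i.e. δ^K ≤ 0.6391.
Since (7/8)^3 = 0.6699 and (7/8)^4 = 0.5862, the smallest such K is 4.

4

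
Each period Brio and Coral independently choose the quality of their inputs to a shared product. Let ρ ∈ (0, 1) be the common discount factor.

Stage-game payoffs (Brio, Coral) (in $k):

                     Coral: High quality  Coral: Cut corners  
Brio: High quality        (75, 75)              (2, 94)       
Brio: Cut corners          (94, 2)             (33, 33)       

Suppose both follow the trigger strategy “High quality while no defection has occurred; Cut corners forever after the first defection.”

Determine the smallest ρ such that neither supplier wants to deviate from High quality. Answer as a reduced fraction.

19/61

Under grim trigger the critical discount factor is (T−C)/(T−P) with T = 94, C = 75, P = 33.
ρ* = (94−75)/(94−33) = 19/61.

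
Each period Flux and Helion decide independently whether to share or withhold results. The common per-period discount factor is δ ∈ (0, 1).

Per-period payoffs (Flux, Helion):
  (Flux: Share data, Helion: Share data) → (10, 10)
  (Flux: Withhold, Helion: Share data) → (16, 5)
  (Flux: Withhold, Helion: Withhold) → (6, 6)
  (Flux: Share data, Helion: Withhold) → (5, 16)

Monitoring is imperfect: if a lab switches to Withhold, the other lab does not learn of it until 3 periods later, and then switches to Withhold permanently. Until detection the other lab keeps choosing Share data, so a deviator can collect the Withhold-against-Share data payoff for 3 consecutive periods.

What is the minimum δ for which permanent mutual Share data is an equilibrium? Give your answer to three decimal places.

0.843

Deviating for the 3 undetected periods gains 16−10 = 6 per period over cooperation, then loses 10−6 = 4 per period forever once punishment starts.
Gain: 6(1 + δ + … + δ^2); loss: 4·δ^3/(1−δ).
No profitable deviation ⇔ 6(1−δ^3) ≤ 4·δ^3, i.e. δ^3 ≥ 6/(6+4) = 3/5.
Hence δ ≥ (3/5)^(1/3) ≈ 0.843.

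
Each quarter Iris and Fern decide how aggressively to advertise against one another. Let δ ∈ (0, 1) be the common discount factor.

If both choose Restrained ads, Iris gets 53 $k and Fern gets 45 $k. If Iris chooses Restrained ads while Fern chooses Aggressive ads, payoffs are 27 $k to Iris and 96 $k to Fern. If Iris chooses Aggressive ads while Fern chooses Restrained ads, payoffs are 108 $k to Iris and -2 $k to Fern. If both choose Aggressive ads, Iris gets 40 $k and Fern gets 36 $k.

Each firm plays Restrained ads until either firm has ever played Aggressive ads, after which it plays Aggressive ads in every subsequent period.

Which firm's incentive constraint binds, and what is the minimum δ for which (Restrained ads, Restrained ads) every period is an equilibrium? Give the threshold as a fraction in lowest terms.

Fern; δ ≥ 17/20

For Iris: deviation gain 108−53 = 55, per-period punishment loss 53−40 = 13. IC gives δ ≥ 55/68.
For Fern: gain 51, loss 9 per period, so δ ≥ 51/60 = 17/20.
The tighter constraint is Fern's, so cooperation needs δ ≥ 17/20.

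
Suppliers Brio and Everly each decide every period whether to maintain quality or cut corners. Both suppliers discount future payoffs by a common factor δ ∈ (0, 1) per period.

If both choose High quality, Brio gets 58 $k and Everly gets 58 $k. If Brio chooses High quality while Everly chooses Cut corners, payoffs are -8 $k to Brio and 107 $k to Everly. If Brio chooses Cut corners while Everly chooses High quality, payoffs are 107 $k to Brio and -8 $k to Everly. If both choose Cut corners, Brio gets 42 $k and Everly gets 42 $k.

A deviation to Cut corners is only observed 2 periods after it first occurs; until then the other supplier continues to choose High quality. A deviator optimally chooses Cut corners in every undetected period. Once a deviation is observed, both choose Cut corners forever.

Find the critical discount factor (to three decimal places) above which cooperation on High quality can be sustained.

0.868

Deviating for the 2 undetected periods gains 107−58 = 49 per period over cooperation, then loses 58−42 = 16 per period forever once punishment starts.
Gain: 49(1 + δ + … + δ^1); loss: 16·δ^2/(1−δ).
No profitable deviation ⇔ 49(1−δ^2) ≤ 16·δ^2, i.e. δ^2 ≥ 49/(49+16) = 49/65.
Hence δ ≥ (49/65)^(1/2) ≈ 0.868.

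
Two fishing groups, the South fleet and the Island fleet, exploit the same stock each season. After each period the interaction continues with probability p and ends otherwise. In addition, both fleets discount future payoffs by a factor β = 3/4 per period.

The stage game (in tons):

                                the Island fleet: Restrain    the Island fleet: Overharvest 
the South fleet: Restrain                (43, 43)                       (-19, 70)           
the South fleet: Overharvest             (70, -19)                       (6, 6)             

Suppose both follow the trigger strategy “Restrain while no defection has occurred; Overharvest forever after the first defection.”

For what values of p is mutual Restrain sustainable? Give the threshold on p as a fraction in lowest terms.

9/16

With continuation probability p and discount β, the effective per-period discount factor is βp.
Grim-trigger IC: βp ≥ (70−43)/(70−6) = 27/64.
So p ≥ (27/64)/(3/4) = 9/16.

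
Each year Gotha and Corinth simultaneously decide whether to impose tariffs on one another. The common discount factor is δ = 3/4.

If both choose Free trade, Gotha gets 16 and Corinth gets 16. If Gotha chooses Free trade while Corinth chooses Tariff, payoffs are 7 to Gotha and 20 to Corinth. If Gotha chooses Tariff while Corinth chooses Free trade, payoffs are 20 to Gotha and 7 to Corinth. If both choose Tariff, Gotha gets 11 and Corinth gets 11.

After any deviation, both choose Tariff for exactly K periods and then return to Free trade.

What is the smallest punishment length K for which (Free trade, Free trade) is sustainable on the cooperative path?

Need Σ_{k=1}^{K} δ^k ≥ (20−16)/(16−11) = 0.8000 at δ = 3/4.
At K = 1 the sum is 0.7500 < 0.8000; at K = 2 it is 1.3125 ≥ 0.8000.
So the minimum punishment length is K = 2.

2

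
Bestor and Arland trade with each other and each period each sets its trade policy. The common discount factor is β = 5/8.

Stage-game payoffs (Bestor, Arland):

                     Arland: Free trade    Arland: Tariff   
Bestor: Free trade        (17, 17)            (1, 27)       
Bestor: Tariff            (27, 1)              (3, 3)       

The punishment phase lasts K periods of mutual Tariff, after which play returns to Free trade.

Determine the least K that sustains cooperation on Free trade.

Need Σ_{k=1}^{K} β^k ≥ (27−17)/(17−3) = 0.7143 at β = 5/8.
At K = 1 the sum is 0.6250 < 0.7143; at K = 2 it is 1.0156 ≥ 0.7143.
So the minimum punishment length is K = 2.

2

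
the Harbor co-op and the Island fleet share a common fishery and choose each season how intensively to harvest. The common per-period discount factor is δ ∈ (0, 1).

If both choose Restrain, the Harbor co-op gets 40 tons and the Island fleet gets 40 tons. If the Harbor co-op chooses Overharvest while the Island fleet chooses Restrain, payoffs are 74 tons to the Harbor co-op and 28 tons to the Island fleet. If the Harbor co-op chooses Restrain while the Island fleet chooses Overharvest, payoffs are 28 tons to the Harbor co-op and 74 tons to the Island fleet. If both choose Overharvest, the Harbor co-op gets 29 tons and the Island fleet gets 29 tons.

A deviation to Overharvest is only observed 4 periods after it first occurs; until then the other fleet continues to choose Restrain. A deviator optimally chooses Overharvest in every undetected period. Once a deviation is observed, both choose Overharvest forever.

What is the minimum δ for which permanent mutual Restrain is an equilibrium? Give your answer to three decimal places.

The best deviation is to choose Overharvest for all 4 undetected periods, earning 74 each, then 29 forever once detected.
Deviation value: 74(1−δ^4)/(1−δ) + 29δ^4/(1−δ); cooperation value: 40/(1−δ).
IC: 40 ≥ 74(1−δ^4) + 29δ^4 = 74 − 45δ^4.
So δ^4 ≥ 34/45, giving δ ≥ (34/45)^(1/4) ≈ 0.932.

0.932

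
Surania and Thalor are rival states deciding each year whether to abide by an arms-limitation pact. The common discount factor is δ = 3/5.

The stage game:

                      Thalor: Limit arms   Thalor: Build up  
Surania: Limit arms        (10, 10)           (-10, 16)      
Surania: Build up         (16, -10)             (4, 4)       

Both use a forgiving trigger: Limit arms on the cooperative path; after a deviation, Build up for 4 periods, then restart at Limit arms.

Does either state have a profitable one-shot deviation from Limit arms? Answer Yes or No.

IC: δ+…+δ^4 ≥ (16−10)/(10−4) = 1.
At δ = 3/5: partial sum = 1.3056 ≥ 1.0000. Cooperation sustainable.

No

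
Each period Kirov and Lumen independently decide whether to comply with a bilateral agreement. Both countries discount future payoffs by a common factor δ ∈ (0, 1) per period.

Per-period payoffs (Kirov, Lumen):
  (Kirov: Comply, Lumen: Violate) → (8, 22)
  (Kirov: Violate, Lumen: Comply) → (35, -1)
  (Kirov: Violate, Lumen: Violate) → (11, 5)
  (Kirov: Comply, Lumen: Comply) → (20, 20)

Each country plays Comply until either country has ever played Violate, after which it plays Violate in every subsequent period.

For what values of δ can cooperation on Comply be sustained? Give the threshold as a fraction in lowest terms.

5/8

Kirov's threshold: (35−20)/(35−11) = 5/8.
Lumen's threshold: (22−20)/(22−5) = 2/17.
5/8 > 2/17, so Kirov binds and δ* = 5/8.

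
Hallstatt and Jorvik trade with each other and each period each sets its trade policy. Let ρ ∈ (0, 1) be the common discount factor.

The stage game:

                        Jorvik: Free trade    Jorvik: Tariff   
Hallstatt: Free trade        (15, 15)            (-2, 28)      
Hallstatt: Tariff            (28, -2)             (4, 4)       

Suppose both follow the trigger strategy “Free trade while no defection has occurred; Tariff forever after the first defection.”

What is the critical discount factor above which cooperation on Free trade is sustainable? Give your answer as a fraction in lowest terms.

13/24

Cooperation forever yields 15 each period: 15/(1−ρ).
Deviating yields 28 once, then 4 forever: 28 + 4ρ/(1−ρ).
No profitable deviation requires 15/(1−ρ) ≥ 28 + 4ρ/(1−ρ).
Multiplying by (1−ρ): 15 ≥ 28(1−ρ) + 4ρ = 28 − 24ρ.
So 24ρ ≥ 13, i.e. ρ ≥ 13/24.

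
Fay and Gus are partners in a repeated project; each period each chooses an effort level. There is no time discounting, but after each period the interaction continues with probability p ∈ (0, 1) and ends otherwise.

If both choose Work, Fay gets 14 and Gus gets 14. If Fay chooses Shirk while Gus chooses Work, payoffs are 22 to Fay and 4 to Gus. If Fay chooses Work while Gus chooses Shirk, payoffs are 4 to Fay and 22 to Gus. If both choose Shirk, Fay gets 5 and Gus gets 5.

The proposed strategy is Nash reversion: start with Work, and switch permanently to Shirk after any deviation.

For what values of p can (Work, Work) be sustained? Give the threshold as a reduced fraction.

8/17

Expected cooperation value is 14 + p·14 + p²·14 + … = 14/(1−p); deviation gives 22 + p·5/(1−p).
14 ≥ 22(1−p) + 5p ⇒ 17p ≥ 8 ⇒ p ≥ 8/17.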